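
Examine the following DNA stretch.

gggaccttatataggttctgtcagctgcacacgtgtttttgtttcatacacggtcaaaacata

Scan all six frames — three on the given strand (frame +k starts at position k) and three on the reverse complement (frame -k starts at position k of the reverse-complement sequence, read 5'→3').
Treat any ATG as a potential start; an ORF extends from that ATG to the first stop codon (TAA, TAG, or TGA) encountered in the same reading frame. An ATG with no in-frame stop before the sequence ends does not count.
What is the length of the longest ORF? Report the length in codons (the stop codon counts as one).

Reverse complement (5'→3'): TATGTTTTGACCGTGTATGAAACAAAAACACGTGTGCAGCTGACAGAACCTATATAAGGTCCC
Frame +1: GGG ACC TTA TAT AGG TTC TGT CAG CTG CAC ACG TGT TTT TGT TTC ATA CAC GGT CAA AAC ATA — no ATG→stop ORF.
Frame +2: GGA CCT TAT ATA GGT TCT GTC AGC TGC ACA CGT GTT TTT GTT TCA TAC ACG GTC AAA ACA — no ATG→stop ORF.
Frame +3: GAC CTT ATA TAG GTT CTG TCA GCT GCA CAC GTG TTT TTG TTT CAT ACA CGG TCA AAA CAT — no ATG→stop ORF.
Frame -1: TAT GTT TTG ACC GTG TAT GAA ACA AAA ACA CGT GTG CAG CTG ACA GAA CCT ATA TAA GGT CCC — no ATG→stop ORF.
Frame -2: ATG TTT TGA CCG TGT ATG AAA CAA AAA CAC GTG TGC AGC TGA CAG AAC CTA TAT AAG GTC — ATG at 2, stop TGA at 8 → 9 nt; ATG at 17, stop TGA at 41 → 27 nt.
Frame -3: TGT TTT GAC CGT GTA TGA AAC AAA AAC ACG TGT GCA GCT GAC AGA ACC TAT ATA AGG TCC — no ATG→stop ORF.
Longest: frame -2, positions 17–43, 27 nt = 9 codons = 8 aa. → 9 codons.

9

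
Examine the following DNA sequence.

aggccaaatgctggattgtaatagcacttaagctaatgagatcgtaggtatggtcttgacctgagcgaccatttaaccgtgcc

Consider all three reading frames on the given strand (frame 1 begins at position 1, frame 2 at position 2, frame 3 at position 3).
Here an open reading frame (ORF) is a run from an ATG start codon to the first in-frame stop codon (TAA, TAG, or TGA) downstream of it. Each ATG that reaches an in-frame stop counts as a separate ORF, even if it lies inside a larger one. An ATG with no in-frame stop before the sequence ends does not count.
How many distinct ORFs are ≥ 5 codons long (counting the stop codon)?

2

Frame 1: AGG CCA AAT GCT GGA TTG TAA TAG CAC TTA AGC TAA TGA GAT CGT AGG TAT GGT CTT GAC CTG AGC GAC CAT TTA ACC GTG — no ATG→stop ORF.
Frame 2: GGC CAA ATG CTG GAT TGT AAT AGC ACT TAA GCT AAT GAG ATC GTA GGT ATG GTC TTG ACC TGA GCG ACC ATT TAA CCG TGC — ATG at 8, stop TAA at 29 → 24 nt; ATG at 50, stop TGA at 62 → 15 nt.
Frame 3: GCC AAA TGC TGG ATT GTA ATA GCA CTT AAG CTA ATG AGA TCG TAG GTA TGG TCT TGA CCT GAG CGA CCA TTT AAC CGT GCC — ATG at 36, stop TAG at 45 → 12 nt.
ORFs ≥ 5 codons: frame 2 8–31 (8 codons), frame 2 50–64 (5 codons). Count = 2.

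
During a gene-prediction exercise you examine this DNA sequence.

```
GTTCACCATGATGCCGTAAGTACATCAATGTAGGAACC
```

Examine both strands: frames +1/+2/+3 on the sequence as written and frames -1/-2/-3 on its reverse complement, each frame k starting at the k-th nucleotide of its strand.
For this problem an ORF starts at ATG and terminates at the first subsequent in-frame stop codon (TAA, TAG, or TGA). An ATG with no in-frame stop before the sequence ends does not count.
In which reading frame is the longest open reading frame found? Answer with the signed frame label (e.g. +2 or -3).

+2

Reverse complement (5'→3'): GGTTCCTACATTGATGTACTTACGGCATCATGGTGAAC
Frame +1: GTT CAC CAT GAT GCC GTA AGT ACA TCA ATG TAG GAA — ATG at 28, stop TAG at 31 → 6 nt.
Frame +2: TTC ACC ATG ATG CCG TAA GTA CAT CAA TGT AGG AAC — ATG at 8, stop TAA at 17 → 12 nt; ATG at 11, stop TAA at 17 → 9 nt.
Frame +3: TCA CCA TGA TGC CGT AAG TAC ATC AAT GTA GGA ACC — no ATG→stop ORF.
Frame -1: GGT TCC TAC ATT GAT GTA CTT ACG GCA TCA TGG TGA — no ATG→stop ORF.
Frame -2: GTT CCT ACA TTG ATG TAC TTA CGG CAT CAT GGT GAA — no ATG→stop ORF.
Frame -3: TTC CTA CAT TGA TGT ACT TAC GGC ATC ATG GTG AAC — no ATG→stop ORF.
Longest ORF is 12 nt in frame +2 (positions 8–19).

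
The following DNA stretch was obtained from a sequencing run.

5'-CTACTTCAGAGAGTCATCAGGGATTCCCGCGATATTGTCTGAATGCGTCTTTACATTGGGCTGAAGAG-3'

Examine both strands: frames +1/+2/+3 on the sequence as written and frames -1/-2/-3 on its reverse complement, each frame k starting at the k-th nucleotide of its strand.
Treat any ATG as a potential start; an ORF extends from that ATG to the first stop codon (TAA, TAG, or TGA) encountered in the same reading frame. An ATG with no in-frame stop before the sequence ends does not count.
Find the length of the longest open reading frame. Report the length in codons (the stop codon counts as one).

4

Reverse complement (5'→3'): CTCTTCAGCCCAATGTAAAGACGCATTCAGACAATATCGCGGGAATCCCTGATGACTCTCTGAAGTAG
Frame +1: CTA CTT CAG AGA GTC ATC AGG GAT TCC CGC GAT ATT GTC TGA ATG CGT CTT TAC ATT GGG CTG AAG — no ATG→stop ORF.
Frame +2: TAC TTC AGA GAG TCA TCA GGG ATT CCC GCG ATA TTG TCT GAA TGC GTC TTT ACA TTG GGC TGA AGA — no ATG→stop ORF.
Frame +3: ACT TCA GAG AGT CAT CAG GGA TTC CCG CGA TAT TGT CTG AAT GCG TCT TTA CAT TGG GCT GAA GAG — no ATG→stop ORF.
Frame -1: CTC TTC AGC CCA ATG TAA AGA CGC ATT CAG ACA ATA TCG CGG GAA TCC CTG ATG ACT CTC TGA AGT — ATG at 13, stop TAA at 16 → 6 nt; ATG at 52, stop TGA at 61 → 12 nt.
Frame -2: TCT TCA GCC CAA TGT AAA GAC GCA TTC AGA CAA TAT CGC GGG AAT CCC TGA TGA CTC TCT GAA GTA — no ATG→stop ORF.
Frame -3: CTT CAG CCC AAT GTA AAG ACG CAT TCA GAC AAT ATC GCG GGA ATC CCT GAT GAC TCT CTG AAG TAG — no ATG→stop ORF.
Longest: frame -1, positions 52–63, 12 nt = 4 codons = 3 aa. → 4 codons.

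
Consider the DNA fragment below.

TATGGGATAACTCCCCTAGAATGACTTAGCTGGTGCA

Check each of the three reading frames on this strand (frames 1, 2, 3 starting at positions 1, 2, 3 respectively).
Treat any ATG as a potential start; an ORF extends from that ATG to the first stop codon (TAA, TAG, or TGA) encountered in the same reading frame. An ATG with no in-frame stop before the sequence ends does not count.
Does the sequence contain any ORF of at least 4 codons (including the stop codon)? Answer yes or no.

no

Frame 1: TAT GGG ATA ACT CCC CTA GAA TGA CTT AGC TGG TGC — no ATG→stop ORF.
Frame 2: ATG GGA TAA CTC CCC TAG AAT GAC TTA GCT GGT GCA — ATG at 2, stop TAA at 8 → 9 nt.
Frame 3: TGG GAT AAC TCC CCT AGA ATG ACT TAG CTG GTG — ATG at 21, stop TAG at 27 → 9 nt.
Largest ORF found is 3 codons < 4, so no.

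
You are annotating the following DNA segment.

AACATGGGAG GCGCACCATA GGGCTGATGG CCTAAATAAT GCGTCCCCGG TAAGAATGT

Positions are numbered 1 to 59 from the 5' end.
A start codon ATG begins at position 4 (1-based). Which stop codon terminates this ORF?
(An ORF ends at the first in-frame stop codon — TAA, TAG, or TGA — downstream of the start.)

Codons from position 4: ATG (4–6), GGA (7–9), GGC (10–12), GCA (13–15), CCA (16–18), TAG (19–21).
The first in-frame stop codon is TAG.

TAG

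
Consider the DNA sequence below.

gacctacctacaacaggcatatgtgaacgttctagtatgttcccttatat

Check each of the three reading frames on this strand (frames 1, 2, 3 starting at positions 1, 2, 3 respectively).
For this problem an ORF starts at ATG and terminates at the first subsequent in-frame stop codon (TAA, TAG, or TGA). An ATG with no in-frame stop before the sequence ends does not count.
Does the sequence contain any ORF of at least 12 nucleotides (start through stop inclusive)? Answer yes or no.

no

Frame 1: GAC CTA CCT ACA ACA GGC ATA TGT GAA CGT TCT AGT ATG TTC CCT TAT — no ATG→stop ORF.
Frame 2: ACC TAC CTA CAA CAG GCA TAT GTG AAC GTT CTA GTA TGT TCC CTT ATA — no ATG→stop ORF.
Frame 3: CCT ACC TAC AAC AGG CAT ATG TGA ACG TTC TAG TAT GTT CCC TTA TAT — ATG at 21, stop TGA at 24 → 6 nt.
Largest ORF found is 6 nucleotides < 12, so no.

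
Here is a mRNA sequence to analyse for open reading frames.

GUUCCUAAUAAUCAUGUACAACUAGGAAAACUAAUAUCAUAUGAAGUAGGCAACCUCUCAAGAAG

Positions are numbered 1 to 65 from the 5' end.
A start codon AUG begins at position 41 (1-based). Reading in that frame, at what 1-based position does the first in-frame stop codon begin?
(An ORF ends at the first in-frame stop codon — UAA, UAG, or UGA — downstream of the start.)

47

Codons from position 41: AUG (41–43), AAG (44–46), UAG (47–49).
UAG is a stop codon; it begins at position 47.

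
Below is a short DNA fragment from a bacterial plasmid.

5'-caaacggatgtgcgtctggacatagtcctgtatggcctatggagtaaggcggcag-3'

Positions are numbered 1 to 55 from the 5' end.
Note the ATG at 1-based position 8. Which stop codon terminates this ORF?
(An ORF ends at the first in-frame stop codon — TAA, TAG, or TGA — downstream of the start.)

TAG

Codons from position 8: ATG (8–10), TGC (11–13), GTC (14–16), TGG (17–19), ACA (20–22), TAG (23–25).
The first in-frame stop codon is TAG.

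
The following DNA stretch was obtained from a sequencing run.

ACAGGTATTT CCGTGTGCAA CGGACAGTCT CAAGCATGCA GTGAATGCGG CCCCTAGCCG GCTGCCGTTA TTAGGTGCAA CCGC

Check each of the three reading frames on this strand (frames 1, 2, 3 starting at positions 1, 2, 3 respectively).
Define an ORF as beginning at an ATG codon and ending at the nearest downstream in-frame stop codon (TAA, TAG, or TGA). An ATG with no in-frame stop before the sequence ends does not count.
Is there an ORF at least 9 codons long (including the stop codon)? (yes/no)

yes

Frame 1: ACA GGT ATT TCC GTG TGC AAC GGA CAG TCT CAA GCA TGC AGT GAA TGC GGC CCC TAG CCG GCT GCC GTT ATT AGG TGC AAC CGC — no ATG→stop ORF.
Frame 2: CAG GTA TTT CCG TGT GCA ACG GAC AGT CTC AAG CAT GCA GTG AAT GCG GCC CCT AGC CGG CTG CCG TTA TTA GGT GCA ACC — no ATG→stop ORF.
Frame 3: AGG TAT TTC CGT GTG CAA CGG ACA GTC TCA AGC ATG CAG TGA ATG CGG CCC CTA GCC GGC TGC CGT TAT TAG GTG CAA CCG — ATG at 36, stop TGA at 42 → 9 nt; ATG at 45, stop TAG at 72 → 30 nt.
Frame 3 has an ORF of 10 codons (positions 45–74) ≥ 9, so yes.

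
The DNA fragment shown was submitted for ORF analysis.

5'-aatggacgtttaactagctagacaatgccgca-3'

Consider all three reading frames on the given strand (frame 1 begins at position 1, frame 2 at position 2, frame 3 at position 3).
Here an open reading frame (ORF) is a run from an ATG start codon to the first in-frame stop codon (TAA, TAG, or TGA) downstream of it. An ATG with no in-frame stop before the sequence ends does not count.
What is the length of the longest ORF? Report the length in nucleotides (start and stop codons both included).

Frame 1: AAT GGA CGT TTA ACT AGC TAG ACA ATG CCG — no ATG→stop ORF.
Frame 2: ATG GAC GTT TAA CTA GCT AGA CAA TGC CGC — ATG at 2, stop TAA at 11 → 12 nt.
Frame 3: TGG ACG TTT AAC TAG CTA GAC AAT GCC GCA — no ATG→stop ORF.
Longest: frame 2, positions 2–13, 12 nt = 4 codons = 3 aa. → 12 nucleotides.

12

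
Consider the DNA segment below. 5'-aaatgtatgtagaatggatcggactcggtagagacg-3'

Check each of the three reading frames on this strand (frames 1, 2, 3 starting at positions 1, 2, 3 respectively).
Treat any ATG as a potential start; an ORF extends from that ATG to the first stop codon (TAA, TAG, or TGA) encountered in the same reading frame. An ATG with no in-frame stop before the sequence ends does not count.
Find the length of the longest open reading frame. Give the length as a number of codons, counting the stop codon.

6

Frame 1: AAA TGT ATG TAG AAT GGA TCG GAC TCG GTA GAG ACG — ATG at 7, stop TAG at 10 → 6 nt.
Frame 2: AAT GTA TGT AGA ATG GAT CGG ACT CGG TAG AGA — ATG at 14, stop TAG at 29 → 18 nt.
Frame 3: ATG TAT GTA GAA TGG ATC GGA CTC GGT AGA GAC — no ATG→stop ORF.
Longest: frame 2, positions 14–31, 18 nt = 6 codons = 5 aa. → 6 codons.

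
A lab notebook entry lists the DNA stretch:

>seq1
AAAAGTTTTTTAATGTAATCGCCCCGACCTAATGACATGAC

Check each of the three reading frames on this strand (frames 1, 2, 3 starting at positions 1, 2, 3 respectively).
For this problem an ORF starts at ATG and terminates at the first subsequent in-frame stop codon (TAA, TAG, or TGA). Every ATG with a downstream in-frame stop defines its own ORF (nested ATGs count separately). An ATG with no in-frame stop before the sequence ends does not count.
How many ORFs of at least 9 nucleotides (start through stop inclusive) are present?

1

Frame 1: AAA AGT TTT TTA ATG TAA TCG CCC CGA CCT AAT GAC ATG — ATG at 13, stop TAA at 16 → 6 nt.
Frame 2: AAA GTT TTT TAA TGT AAT CGC CCC GAC CTA ATG ACA TGA — ATG at 32, stop TGA at 38 → 9 nt.
Frame 3: AAG TTT TTT AAT GTA ATC GCC CCG ACC TAA TGA CAT GAC — no ATG→stop ORF.
ORFs ≥ 9 nucleotides: frame 2 32–40 (9 nucleotides). Count = 1.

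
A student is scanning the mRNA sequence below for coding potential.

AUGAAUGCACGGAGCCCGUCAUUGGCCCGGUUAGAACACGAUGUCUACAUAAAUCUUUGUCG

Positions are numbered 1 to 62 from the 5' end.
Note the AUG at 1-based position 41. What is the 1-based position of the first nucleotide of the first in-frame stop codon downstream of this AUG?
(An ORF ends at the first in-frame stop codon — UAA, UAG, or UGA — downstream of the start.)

Codons from position 41: AUG (41–43), UCU (44–46), ACA (47–49), UAA (50–52).
UAA is a stop codon; it begins at position 50.

50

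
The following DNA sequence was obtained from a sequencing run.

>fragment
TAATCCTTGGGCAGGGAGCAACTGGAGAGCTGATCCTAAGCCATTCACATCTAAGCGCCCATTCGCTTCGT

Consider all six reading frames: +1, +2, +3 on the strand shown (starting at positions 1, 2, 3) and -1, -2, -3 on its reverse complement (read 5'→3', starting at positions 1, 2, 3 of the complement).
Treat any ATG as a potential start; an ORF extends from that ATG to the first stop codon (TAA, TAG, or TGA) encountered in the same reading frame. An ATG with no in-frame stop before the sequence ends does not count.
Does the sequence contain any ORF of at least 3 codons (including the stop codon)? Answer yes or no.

yes

Reverse complement (5'→3'): ACGAAGCGAATGGGCGCTTAGATGTGAATGGCTTAGGATCAGCTCTCCAGTTGCTCCCTGCCCAAGGATTA
Frame +1: TAA TCC TTG GGC AGG GAG CAA CTG GAG AGC TGA TCC TAA GCC ATT CAC ATC TAA GCG CCC ATT CGC TTC — no ATG→stop ORF.
Frame +2: AAT CCT TGG GCA GGG AGC AAC TGG AGA GCT GAT CCT AAG CCA TTC ACA TCT AAG CGC CCA TTC GCT TCG — no ATG→stop ORF.
Frame +3: ATC CTT GGG CAG GGA GCA ACT GGA GAG CTG ATC CTA AGC CAT TCA CAT CTA AGC GCC CAT TCG CTT CGT — no ATG→stop ORF.
Frame -1: ACG AAG CGA ATG GGC GCT TAG ATG TGA ATG GCT TAG GAT CAG CTC TCC AGT TGC TCC CTG CCC AAG GAT — ATG at 10, stop TAG at 19 → 12 nt; ATG at 22, stop TGA at 25 → 6 nt; ATG at 28, stop TAG at 34 → 9 nt.
Frame -2: CGA AGC GAA TGG GCG CTT AGA TGT GAA TGG CTT AGG ATC AGC TCT CCA GTT GCT CCC TGC CCA AGG ATT — no ATG→stop ORF.
Frame -3: GAA GCG AAT GGG CGC TTA GAT GTG AAT GGC TTA GGA TCA GCT CTC CAG TTG CTC CCT GCC CAA GGA TTA — no ATG→stop ORF.
Frame -1 has an ORF of 4 codons (positions 10–21) ≥ 3, so yes.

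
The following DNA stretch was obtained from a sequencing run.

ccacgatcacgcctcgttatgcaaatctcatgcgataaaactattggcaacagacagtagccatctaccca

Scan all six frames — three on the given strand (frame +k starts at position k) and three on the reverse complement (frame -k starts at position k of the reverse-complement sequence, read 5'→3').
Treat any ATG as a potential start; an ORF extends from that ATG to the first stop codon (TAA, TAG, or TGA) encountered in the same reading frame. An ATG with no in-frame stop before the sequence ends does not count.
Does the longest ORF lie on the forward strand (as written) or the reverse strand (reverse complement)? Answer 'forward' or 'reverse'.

forward

Reverse complement (5'→3'): TGGGTAGATGGCTACTGTCTGTTGCCAATAGTTTTATCGCATGAGATTTGCATAACGAGGCGTGATCGTGG
Frame +1: CCA CGA TCA CGC CTC GTT ATG CAA ATC TCA TGC GAT AAA ACT ATT GGC AAC AGA CAG TAG CCA TCT ACC — ATG at 19, stop TAG at 58 → 42 nt.
Frame +2: CAC GAT CAC GCC TCG TTA TGC AAA TCT CAT GCG ATA AAA CTA TTG GCA ACA GAC AGT AGC CAT CTA CCC — no ATG→stop ORF.
Frame +3: ACG ATC ACG CCT CGT TAT GCA AAT CTC ATG CGA TAA AAC TAT TGG CAA CAG ACA GTA GCC ATC TAC CCA — ATG at 30, stop TAA at 36 → 9 nt.
Frame -1: TGG GTA GAT GGC TAC TGT CTG TTG CCA ATA GTT TTA TCG CAT GAG ATT TGC ATA ACG AGG CGT GAT CGT — no ATG→stop ORF.
Frame -2: GGG TAG ATG GCT ACT GTC TGT TGC CAA TAG TTT TAT CGC ATG AGA TTT GCA TAA CGA GGC GTG ATC GTG — ATG at 8, stop TAG at 29 → 24 nt; ATG at 41, stop TAA at 53 → 15 nt.
Frame -3: GGT AGA TGG CTA CTG TCT GTT GCC AAT AGT TTT ATC GCA TGA GAT TTG CAT AAC GAG GCG TGA TCG TGG — no ATG→stop ORF.
Forward-strand max 42 nt; reverse-strand max 24 nt. The forward strand has the longer ORF.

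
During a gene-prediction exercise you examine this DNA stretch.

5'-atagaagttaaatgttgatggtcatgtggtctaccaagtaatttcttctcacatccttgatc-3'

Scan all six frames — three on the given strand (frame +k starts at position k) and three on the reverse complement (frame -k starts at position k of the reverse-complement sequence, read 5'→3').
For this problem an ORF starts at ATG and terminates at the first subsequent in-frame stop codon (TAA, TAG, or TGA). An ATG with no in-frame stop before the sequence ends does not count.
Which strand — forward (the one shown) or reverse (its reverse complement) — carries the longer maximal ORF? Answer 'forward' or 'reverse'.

Reverse complement (5'→3'): GATCAAGGATGTGAGAAGAAATTACTTGGTAGACCACATGACCATCAACATTTAACTTCTAT
Frame +1: ATA GAA GTT AAA TGT TGA TGG TCA TGT GGT CTA CCA AGT AAT TTC TTC TCA CAT CCT TGA — no ATG→stop ORF.
Frame +2: TAG AAG TTA AAT GTT GAT GGT CAT GTG GTC TAC CAA GTA ATT TCT TCT CAC ATC CTT GAT — no ATG→stop ORF.
Frame +3: AGA AGT TAA ATG TTG ATG GTC ATG TGG TCT ACC AAG TAA TTT CTT CTC ACA TCC TTG ATC — ATG at 12, stop TAA at 39 → 30 nt; ATG at 18, stop TAA at 39 → 24 nt; ATG at 24, stop TAA at 39 → 18 nt.
Frame -1: GAT CAA GGA TGT GAG AAG AAA TTA CTT GGT AGA CCA CAT GAC CAT CAA CAT TTA ACT TCT — no ATG→stop ORF.
Frame -2: ATC AAG GAT GTG AGA AGA AAT TAC TTG GTA GAC CAC ATG ACC ATC AAC ATT TAA CTT CTA — ATG at 38, stop TAA at 53 → 18 nt.
Frame -3: TCA AGG ATG TGA GAA GAA ATT ACT TGG TAG ACC ACA TGA CCA TCA ACA TTT AAC TTC TAT — ATG at 9, stop TGA at 12 → 6 nt.
Forward-strand max 30 nt; reverse-strand max 18 nt. The forward strand has the longer ORF.

forward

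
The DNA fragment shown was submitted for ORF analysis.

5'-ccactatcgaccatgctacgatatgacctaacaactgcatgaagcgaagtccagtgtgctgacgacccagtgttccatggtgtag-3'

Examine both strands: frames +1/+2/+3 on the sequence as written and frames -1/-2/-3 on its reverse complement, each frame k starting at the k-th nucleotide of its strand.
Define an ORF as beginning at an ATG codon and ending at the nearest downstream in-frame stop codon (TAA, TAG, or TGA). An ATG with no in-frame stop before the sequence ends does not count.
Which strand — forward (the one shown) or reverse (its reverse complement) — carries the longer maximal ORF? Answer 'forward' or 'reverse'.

reverse

Reverse complement (5'→3'): CTACACCATGGAACACTGGGTCGTCAGCACACTGGACTTCGCTTCATGCAGTTGTTAGGTCATATCGTAGCATGGTCGATAGTGG
Frame +1: CCA CTA TCG ACC ATG CTA CGA TAT GAC CTA ACA ACT GCA TGA AGC GAA GTC CAG TGT GCT GAC GAC CCA GTG TTC CAT GGT GTA — ATG at 13, stop TGA at 40 → 30 nt.
Frame +2: CAC TAT CGA CCA TGC TAC GAT ATG ACC TAA CAA CTG CAT GAA GCG AAG TCC AGT GTG CTG ACG ACC CAG TGT TCC ATG GTG TAG — ATG at 23, stop TAA at 29 → 9 nt; ATG at 77, stop TAG at 83 → 9 nt.
Frame +3: ACT ATC GAC CAT GCT ACG ATA TGA CCT AAC AAC TGC ATG AAG CGA AGT CCA GTG TGC TGA CGA CCC AGT GTT CCA TGG TGT — ATG at 39, stop TGA at 60 → 24 nt.
Frame -1: CTA CAC CAT GGA ACA CTG GGT CGT CAG CAC ACT GGA CTT CGC TTC ATG CAG TTG TTA GGT CAT ATC GTA GCA TGG TCG ATA GTG — no ATG→stop ORF.
Frame -2: TAC ACC ATG GAA CAC TGG GTC GTC AGC ACA CTG GAC TTC GCT TCA TGC AGT TGT TAG GTC ATA TCG TAG CAT GGT CGA TAG TGG — ATG at 8, stop TAG at 56 → 51 nt.
Frame -3: ACA CCA TGG AAC ACT GGG TCG TCA GCA CAC TGG ACT TCG CTT CAT GCA GTT GTT AGG TCA TAT CGT AGC ATG GTC GAT AGT — no ATG→stop ORF.
Forward-strand max 30 nt; reverse-strand max 51 nt. The reverse strand has the longer ORF.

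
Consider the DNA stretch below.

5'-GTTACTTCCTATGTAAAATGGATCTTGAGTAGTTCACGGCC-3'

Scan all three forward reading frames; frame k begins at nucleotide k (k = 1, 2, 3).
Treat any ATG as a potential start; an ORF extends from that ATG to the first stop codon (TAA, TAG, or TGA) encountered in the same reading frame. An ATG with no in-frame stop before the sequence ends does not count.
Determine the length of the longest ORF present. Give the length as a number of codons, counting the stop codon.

5

Frame 1: GTT ACT TCC TAT GTA AAA TGG ATC TTG AGT AGT TCA CGG — no ATG→stop ORF.
Frame 2: TTA CTT CCT ATG TAA AAT GGA TCT TGA GTA GTT CAC GGC — ATG at 11, stop TAA at 14 → 6 nt.
Frame 3: TAC TTC CTA TGT AAA ATG GAT CTT GAG TAG TTC ACG GCC — ATG at 18, stop TAG at 30 → 15 nt.
Longest: frame 3, positions 18–32, 15 nt = 5 codons = 4 aa. → 5 codons.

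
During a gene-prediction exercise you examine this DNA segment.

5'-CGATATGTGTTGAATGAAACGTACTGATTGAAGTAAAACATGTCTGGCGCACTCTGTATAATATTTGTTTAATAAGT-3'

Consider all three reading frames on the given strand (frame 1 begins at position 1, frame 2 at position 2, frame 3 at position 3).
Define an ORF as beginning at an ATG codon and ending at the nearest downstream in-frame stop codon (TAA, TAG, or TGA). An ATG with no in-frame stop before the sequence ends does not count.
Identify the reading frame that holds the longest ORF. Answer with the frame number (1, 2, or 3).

1

Frame 1: CGA TAT GTG TTG AAT GAA ACG TAC TGA TTG AAG TAA AAC ATG TCT GGC GCA CTC TGT ATA ATA TTT GTT TAA TAA — ATG at 40, stop TAA at 70 → 33 nt.
Frame 2: GAT ATG TGT TGA ATG AAA CGT ACT GAT TGA AGT AAA ACA TGT CTG GCG CAC TCT GTA TAA TAT TTG TTT AAT AAG — ATG at 5, stop TGA at 11 → 9 nt; ATG at 14, stop TGA at 29 → 18 nt.
Frame 3: ATA TGT GTT GAA TGA AAC GTA CTG ATT GAA GTA AAA CAT GTC TGG CGC ACT CTG TAT AAT ATT TGT TTA ATA AGT — no ATG→stop ORF.
Longest ORF is 33 nt in frame 1 (positions 40–72).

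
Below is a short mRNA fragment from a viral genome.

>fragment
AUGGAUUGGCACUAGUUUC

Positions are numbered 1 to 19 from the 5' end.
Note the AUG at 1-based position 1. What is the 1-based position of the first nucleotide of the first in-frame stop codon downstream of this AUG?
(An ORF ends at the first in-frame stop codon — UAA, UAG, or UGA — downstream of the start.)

13

Codons from position 1: AUG (1–3), GAU (4–6), UGG (7–9), CAC (10–12), UAG (13–15).
UAG is a stop codon; it begins at position 13.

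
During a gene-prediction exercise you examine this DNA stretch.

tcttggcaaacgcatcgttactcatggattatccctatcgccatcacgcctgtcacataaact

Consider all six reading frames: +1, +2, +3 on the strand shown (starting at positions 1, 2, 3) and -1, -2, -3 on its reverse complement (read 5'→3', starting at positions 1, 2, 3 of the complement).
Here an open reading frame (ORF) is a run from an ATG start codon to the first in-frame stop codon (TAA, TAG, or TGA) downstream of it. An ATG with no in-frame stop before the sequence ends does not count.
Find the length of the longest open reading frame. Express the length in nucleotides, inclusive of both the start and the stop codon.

27

Reverse complement (5'→3'): AGTTTATGTGACAGGCGTGATGGCGATAGGGATAATCCATGAGTAACGATGCGTTTGCCAAGA
Frame +1: TCT TGG CAA ACG CAT CGT TAC TCA TGG ATT ATC CCT ATC GCC ATC ACG CCT GTC ACA TAA ACT — no ATG→stop ORF.
Frame +2: CTT GGC AAA CGC ATC GTT ACT CAT GGA TTA TCC CTA TCG CCA TCA CGC CTG TCA CAT AAA — no ATG→stop ORF.
Frame +3: TTG GCA AAC GCA TCG TTA CTC ATG GAT TAT CCC TAT CGC CAT CAC GCC TGT CAC ATA AAC — no ATG→stop ORF.
Frame -1: AGT TTA TGT GAC AGG CGT GAT GGC GAT AGG GAT AAT CCA TGA GTA ACG ATG CGT TTG CCA AGA — no ATG→stop ORF.
Frame -2: GTT TAT GTG ACA GGC GTG ATG GCG ATA GGG ATA ATC CAT GAG TAA CGA TGC GTT TGC CAA — ATG at 20, stop TAA at 44 → 27 nt.
Frame -3: TTT ATG TGA CAG GCG TGA TGG CGA TAG GGA TAA TCC ATG AGT AAC GAT GCG TTT GCC AAG — ATG at 6, stop TGA at 9 → 6 nt.
Longest: frame -2, positions 20–46, 27 nt = 9 codons = 8 aa. → 27 nucleotides.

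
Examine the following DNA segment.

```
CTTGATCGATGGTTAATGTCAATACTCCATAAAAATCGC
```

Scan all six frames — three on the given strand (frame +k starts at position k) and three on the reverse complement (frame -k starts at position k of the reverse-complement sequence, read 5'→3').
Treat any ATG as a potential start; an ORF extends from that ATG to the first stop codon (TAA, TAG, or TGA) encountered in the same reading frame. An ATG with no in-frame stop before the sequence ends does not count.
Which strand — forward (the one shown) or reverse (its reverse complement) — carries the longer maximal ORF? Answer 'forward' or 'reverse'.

Reverse complement (5'→3'): GCGATTTTTATGGAGTATTGACATTAACCATCGATCAAG
Frame +1: CTT GAT CGA TGG TTA ATG TCA ATA CTC CAT AAA AAT CGC — no ATG→stop ORF.
Frame +2: TTG ATC GAT GGT TAA TGT CAA TAC TCC ATA AAA ATC — no ATG→stop ORF.
Frame +3: TGA TCG ATG GTT AAT GTC AAT ACT CCA TAA AAA TCG — ATG at 9, stop TAA at 30 → 24 nt.
Frame -1: GCG ATT TTT ATG GAG TAT TGA CAT TAA CCA TCG ATC AAG — ATG at 10, stop TGA at 19 → 12 nt.
Frame -2: CGA TTT TTA TGG AGT ATT GAC ATT AAC CAT CGA TCA — no ATG→stop ORF.
Frame -3: GAT TTT TAT GGA GTA TTG ACA TTA ACC ATC GAT CAA — no ATG→stop ORF.
Forward-strand max 24 nt; reverse-strand max 12 nt. The forward strand has the longer ORF.

forward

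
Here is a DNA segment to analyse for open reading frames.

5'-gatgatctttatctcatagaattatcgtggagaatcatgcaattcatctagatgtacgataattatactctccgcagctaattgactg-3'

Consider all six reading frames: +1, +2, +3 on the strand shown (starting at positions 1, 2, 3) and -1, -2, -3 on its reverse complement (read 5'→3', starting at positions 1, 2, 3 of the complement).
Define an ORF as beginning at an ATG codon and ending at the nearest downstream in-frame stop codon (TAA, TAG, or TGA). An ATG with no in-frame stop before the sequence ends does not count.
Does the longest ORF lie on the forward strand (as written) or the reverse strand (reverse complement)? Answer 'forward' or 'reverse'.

reverse

Reverse complement (5'→3'): CAGTCAATTAGCTGCGGAGAGTATAATTATCGTACATCTAGATGAATTGCATGATTCTCCACGATAATTCTATGAGATAAAGATCATC
Frame +1: GAT GAT CTT TAT CTC ATA GAA TTA TCG TGG AGA ATC ATG CAA TTC ATC TAG ATG TAC GAT AAT TAT ACT CTC CGC AGC TAA TTG ACT — ATG at 37, stop TAG at 49 → 15 nt; ATG at 52, stop TAA at 79 → 30 nt.
Frame +2: ATG ATC TTT ATC TCA TAG AAT TAT CGT GGA GAA TCA TGC AAT TCA TCT AGA TGT ACG ATA ATT ATA CTC TCC GCA GCT AAT TGA CTG — ATG at 2, stop TAG at 17 → 18 nt.
Frame +3: TGA TCT TTA TCT CAT AGA ATT ATC GTG GAG AAT CAT GCA ATT CAT CTA GAT GTA CGA TAA TTA TAC TCT CCG CAG CTA ATT GAC — no ATG→stop ORF.
Frame -1: CAG TCA ATT AGC TGC GGA GAG TAT AAT TAT CGT ACA TCT AGA TGA ATT GCA TGA TTC TCC ACG ATA ATT CTA TGA GAT AAA GAT CAT — no ATG→stop ORF.
Frame -2: AGT CAA TTA GCT GCG GAG AGT ATA ATT ATC GTA CAT CTA GAT GAA TTG CAT GAT TCT CCA CGA TAA TTC TAT GAG ATA AAG ATC ATC — no ATG→stop ORF.
Frame -3: GTC AAT TAG CTG CGG AGA GTA TAA TTA TCG TAC ATC TAG ATG AAT TGC ATG ATT CTC CAC GAT AAT TCT ATG AGA TAA AGA TCA — ATG at 42, stop TAA at 78 → 39 nt; ATG at 51, stop TAA at 78 → 30 nt; ATG at 72, stop TAA at 78 → 9 nt.
Forward-strand max 30 nt; reverse-strand max 39 nt. The reverse strand has the longer ORF.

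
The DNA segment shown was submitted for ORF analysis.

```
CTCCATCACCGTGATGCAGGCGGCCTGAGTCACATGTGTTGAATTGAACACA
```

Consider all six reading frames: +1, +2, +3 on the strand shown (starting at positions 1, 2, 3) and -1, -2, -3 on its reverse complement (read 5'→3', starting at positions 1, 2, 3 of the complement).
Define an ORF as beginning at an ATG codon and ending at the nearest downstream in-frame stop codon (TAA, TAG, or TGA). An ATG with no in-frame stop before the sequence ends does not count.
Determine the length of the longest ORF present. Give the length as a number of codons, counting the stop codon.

5

Reverse complement (5'→3'): TGTGTTCAATTCAACACATGTGACTCAGGCCGCCTGCATCACGGTGATGGAG
Frame +1: CTC CAT CAC CGT GAT GCA GGC GGC CTG AGT CAC ATG TGT TGA ATT GAA CAC — ATG at 34, stop TGA at 40 → 9 nt.
Frame +2: TCC ATC ACC GTG ATG CAG GCG GCC TGA GTC ACA TGT GTT GAA TTG AAC ACA — ATG at 14, stop TGA at 26 → 15 nt.
Frame +3: CCA TCA CCG TGA TGC AGG CGG CCT GAG TCA CAT GTG TTG AAT TGA ACA — no ATG→stop ORF.
Frame -1: TGT GTT CAA TTC AAC ACA TGT GAC TCA GGC CGC CTG CAT CAC GGT GAT GGA — no ATG→stop ORF.
Frame -2: GTG TTC AAT TCA ACA CAT GTG ACT CAG GCC GCC TGC ATC ACG GTG ATG GAG — no ATG→stop ORF.
Frame -3: TGT TCA ATT CAA CAC ATG TGA CTC AGG CCG CCT GCA TCA CGG TGA TGG — ATG at 18, stop TGA at 21 → 6 nt.
Longest: frame +2, positions 14–28, 15 nt = 5 codons = 4 aa. → 5 codons.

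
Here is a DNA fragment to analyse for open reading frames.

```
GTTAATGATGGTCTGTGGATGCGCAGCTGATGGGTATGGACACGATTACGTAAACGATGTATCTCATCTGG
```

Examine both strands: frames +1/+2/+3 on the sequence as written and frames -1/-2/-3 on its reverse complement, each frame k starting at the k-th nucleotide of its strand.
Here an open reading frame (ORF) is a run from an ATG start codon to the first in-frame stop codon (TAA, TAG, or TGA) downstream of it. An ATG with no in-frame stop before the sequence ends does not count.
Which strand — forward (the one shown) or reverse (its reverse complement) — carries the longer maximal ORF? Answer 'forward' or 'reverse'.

Reverse complement (5'→3'): CCAGATGAGATACATCGTTTACGTAATCGTGTCCATACCCATCAGCTGCGCATCCACAGACCATCATTAAC
Frame +1: GTT AAT GAT GGT CTG TGG ATG CGC AGC TGA TGG GTA TGG ACA CGA TTA CGT AAA CGA TGT ATC TCA TCT — ATG at 19, stop TGA at 28 → 12 nt.
Frame +2: TTA ATG ATG GTC TGT GGA TGC GCA GCT GAT GGG TAT GGA CAC GAT TAC GTA AAC GAT GTA TCT CAT CTG — no ATG→stop ORF.
Frame +3: TAA TGA TGG TCT GTG GAT GCG CAG CTG ATG GGT ATG GAC ACG ATT ACG TAA ACG ATG TAT CTC ATC TGG — ATG at 30, stop TAA at 51 → 24 nt; ATG at 36, stop TAA at 51 → 18 nt.
Frame -1: CCA GAT GAG ATA CAT CGT TTA CGT AAT CGT GTC CAT ACC CAT CAG CTG CGC ATC CAC AGA CCA TCA TTA — no ATG→stop ORF.
Frame -2: CAG ATG AGA TAC ATC GTT TAC GTA ATC GTG TCC ATA CCC ATC AGC TGC GCA TCC ACA GAC CAT CAT TAA — ATG at 5, stop TAA at 68 → 66 nt.
Frame -3: AGA TGA GAT ACA TCG TTT ACG TAA TCG TGT CCA TAC CCA TCA GCT GCG CAT CCA CAG ACC ATC ATT AAC — no ATG→stop ORF.
Forward-strand max 24 nt; reverse-strand max 66 nt. The reverse strand has the longer ORF.

reverse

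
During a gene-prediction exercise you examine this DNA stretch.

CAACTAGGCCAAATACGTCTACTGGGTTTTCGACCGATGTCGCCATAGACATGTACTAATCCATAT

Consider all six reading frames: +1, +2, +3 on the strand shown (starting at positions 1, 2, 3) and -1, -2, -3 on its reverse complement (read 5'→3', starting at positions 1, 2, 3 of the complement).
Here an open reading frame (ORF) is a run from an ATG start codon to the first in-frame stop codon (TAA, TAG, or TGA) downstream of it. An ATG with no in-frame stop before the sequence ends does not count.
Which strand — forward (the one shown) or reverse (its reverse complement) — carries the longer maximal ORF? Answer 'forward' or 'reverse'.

forward

Reverse complement (5'→3'): ATATGGATTAGTACATGTCTATGGCGACATCGGTCGAAAACCCAGTAGACGTATTTGGCCTAGTTG
Frame +1: CAA CTA GGC CAA ATA CGT CTA CTG GGT TTT CGA CCG ATG TCG CCA TAG ACA TGT ACT AAT CCA TAT — ATG at 37, stop TAG at 46 → 12 nt.
Frame +2: AAC TAG GCC AAA TAC GTC TAC TGG GTT TTC GAC CGA TGT CGC CAT AGA CAT GTA CTA ATC CAT — no ATG→stop ORF.
Frame +3: ACT AGG CCA AAT ACG TCT ACT GGG TTT TCG ACC GAT GTC GCC ATA GAC ATG TAC TAA TCC ATA — ATG at 51, stop TAA at 57 → 9 nt.
Frame -1: ATA TGG ATT AGT ACA TGT CTA TGG CGA CAT CGG TCG AAA ACC CAG TAG ACG TAT TTG GCC TAG TTG — no ATG→stop ORF.
Frame -2: TAT GGA TTA GTA CAT GTC TAT GGC GAC ATC GGT CGA AAA CCC AGT AGA CGT ATT TGG CCT AGT — no ATG→stop ORF.
Frame -3: ATG GAT TAG TAC ATG TCT ATG GCG ACA TCG GTC GAA AAC CCA GTA GAC GTA TTT GGC CTA GTT — ATG at 3, stop TAG at 9 → 9 nt.
Forward-strand max 12 nt; reverse-strand max 9 nt. The forward strand has the longer ORF.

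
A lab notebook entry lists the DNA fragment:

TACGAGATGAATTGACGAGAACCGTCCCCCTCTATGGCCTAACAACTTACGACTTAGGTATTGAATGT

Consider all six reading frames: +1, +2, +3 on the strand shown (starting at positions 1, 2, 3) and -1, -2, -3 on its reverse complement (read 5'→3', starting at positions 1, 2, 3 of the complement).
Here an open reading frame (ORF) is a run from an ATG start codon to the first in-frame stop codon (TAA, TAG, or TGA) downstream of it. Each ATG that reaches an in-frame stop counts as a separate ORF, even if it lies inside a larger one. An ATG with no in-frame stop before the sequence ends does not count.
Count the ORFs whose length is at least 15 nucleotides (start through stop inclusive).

Reverse complement (5'→3'): ACATTCAATACCTAAGTCGTAAGTTGTTAGGCCATAGAGGGGGACGGTTCTCGTCAATTCATCTCGTA
Frame +1: TAC GAG ATG AAT TGA CGA GAA CCG TCC CCC TCT ATG GCC TAA CAA CTT ACG ACT TAG GTA TTG AAT — ATG at 7, stop TGA at 13 → 9 nt; ATG at 34, stop TAA at 40 → 9 nt.
Frame +2: ACG AGA TGA ATT GAC GAG AAC CGT CCC CCT CTA TGG CCT AAC AAC TTA CGA CTT AGG TAT TGA ATG — no ATG→stop ORF.
Frame +3: CGA GAT GAA TTG ACG AGA ACC GTC CCC CTC TAT GGC CTA ACA ACT TAC GAC TTA GGT ATT GAA TGT — no ATG→stop ORF.
Frame -1: ACA TTC AAT ACC TAA GTC GTA AGT TGT TAG GCC ATA GAG GGG GAC GGT TCT CGT CAA TTC ATC TCG — no ATG→stop ORF.
Frame -2: CAT TCA ATA CCT AAG TCG TAA GTT GTT AGG CCA TAG AGG GGG ACG GTT CTC GTC AAT TCA TCT CGT — no ATG→stop ORF.
Frame -3: ATT CAA TAC CTA AGT CGT AAG TTG TTA GGC CAT AGA GGG GGA CGG TTC TCG TCA ATT CAT CTC GTA — no ATG→stop ORF.
No ORF reaches 15 nucleotides. Count = 0.

0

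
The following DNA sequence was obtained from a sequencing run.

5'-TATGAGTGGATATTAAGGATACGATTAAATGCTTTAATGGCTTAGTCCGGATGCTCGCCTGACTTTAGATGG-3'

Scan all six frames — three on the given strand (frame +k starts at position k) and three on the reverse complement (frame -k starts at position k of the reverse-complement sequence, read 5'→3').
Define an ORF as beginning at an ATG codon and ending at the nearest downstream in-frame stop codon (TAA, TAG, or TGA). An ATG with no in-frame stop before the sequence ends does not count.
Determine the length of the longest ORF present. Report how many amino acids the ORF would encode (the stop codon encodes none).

4

Reverse complement (5'→3'): CCATCTAAAGTCAGGCGAGCATCCGGACTAAGCCATTAAAGCATTTAATCGTATCCTTAATATCCACTCATA
Frame +1: TAT GAG TGG ATA TTA AGG ATA CGA TTA AAT GCT TTA ATG GCT TAG TCC GGA TGC TCG CCT GAC TTT AGA TGG — ATG at 37, stop TAG at 43 → 9 nt.
Frame +2: ATG AGT GGA TAT TAA GGA TAC GAT TAA ATG CTT TAA TGG CTT AGT CCG GAT GCT CGC CTG ACT TTA GAT — ATG at 2, stop TAA at 14 → 15 nt; ATG at 29, stop TAA at 35 → 9 nt.
Frame +3: TGA GTG GAT ATT AAG GAT ACG ATT AAA TGC TTT AAT GGC TTA GTC CGG ATG CTC GCC TGA CTT TAG ATG — ATG at 51, stop TGA at 60 → 12 nt.
Frame -1: CCA TCT AAA GTC AGG CGA GCA TCC GGA CTA AGC CAT TAA AGC ATT TAA TCG TAT CCT TAA TAT CCA CTC ATA — no ATG→stop ORF.
Frame -2: CAT CTA AAG TCA GGC GAG CAT CCG GAC TAA GCC ATT AAA GCA TTT AAT CGT ATC CTT AAT ATC CAC TCA — no ATG→stop ORF.
Frame -3: ATC TAA AGT CAG GCG AGC ATC CGG ACT AAG CCA TTA AAG CAT TTA ATC GTA TCC TTA ATA TCC ACT CAT — no ATG→stop ORF.
Longest: frame +2, positions 2–16, 15 nt = 5 codons = 4 aa. → 4 amino acids.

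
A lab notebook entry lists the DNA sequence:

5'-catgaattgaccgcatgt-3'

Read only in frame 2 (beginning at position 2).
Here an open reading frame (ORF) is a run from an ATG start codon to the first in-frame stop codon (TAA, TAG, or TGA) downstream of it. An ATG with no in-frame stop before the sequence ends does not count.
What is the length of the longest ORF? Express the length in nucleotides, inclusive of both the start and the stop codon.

Frame 2: ATG AAT TGA CCG CAT — ATG at 2, stop TGA at 8 → 9 nt.
Longest: frame 2, positions 2–10, 9 nt = 3 codons = 2 aa. → 9 nucleotides.

9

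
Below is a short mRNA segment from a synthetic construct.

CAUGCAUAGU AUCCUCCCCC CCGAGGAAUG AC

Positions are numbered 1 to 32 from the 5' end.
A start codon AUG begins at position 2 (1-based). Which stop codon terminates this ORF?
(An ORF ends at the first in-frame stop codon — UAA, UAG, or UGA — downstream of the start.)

Codons from position 2: AUG (2–4), CAU (5–7), AGU (8–10), AUC (11–13), CUC (14–16), CCC (17–19), CCC (20–22), GAG (23–25), GAA (26–28), UGA (29–31).
The first in-frame stop codon is UGA.

UGA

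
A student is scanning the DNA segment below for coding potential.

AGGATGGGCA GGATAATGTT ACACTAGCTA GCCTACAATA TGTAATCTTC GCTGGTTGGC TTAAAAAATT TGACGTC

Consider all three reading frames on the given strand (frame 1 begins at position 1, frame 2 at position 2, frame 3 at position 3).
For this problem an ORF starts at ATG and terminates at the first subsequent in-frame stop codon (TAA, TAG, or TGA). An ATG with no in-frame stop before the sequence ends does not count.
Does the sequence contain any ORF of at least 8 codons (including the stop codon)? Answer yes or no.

Frame 1: AGG ATG GGC AGG ATA ATG TTA CAC TAG CTA GCC TAC AAT ATG TAA TCT TCG CTG GTT GGC TTA AAA AAT TTG ACG — ATG at 4, stop TAG at 25 → 24 nt; ATG at 16, stop TAG at 25 → 12 nt; ATG at 40, stop TAA at 43 → 6 nt.
Frame 2: GGA TGG GCA GGA TAA TGT TAC ACT AGC TAG CCT ACA ATA TGT AAT CTT CGC TGG TTG GCT TAA AAA ATT TGA CGT — no ATG→stop ORF.
Frame 3: GAT GGG CAG GAT AAT GTT ACA CTA GCT AGC CTA CAA TAT GTA ATC TTC GCT GGT TGG CTT AAA AAA TTT GAC GTC — no ATG→stop ORF.
Frame 1 has an ORF of 8 codons (positions 4–27) ≥ 8, so yes.

yes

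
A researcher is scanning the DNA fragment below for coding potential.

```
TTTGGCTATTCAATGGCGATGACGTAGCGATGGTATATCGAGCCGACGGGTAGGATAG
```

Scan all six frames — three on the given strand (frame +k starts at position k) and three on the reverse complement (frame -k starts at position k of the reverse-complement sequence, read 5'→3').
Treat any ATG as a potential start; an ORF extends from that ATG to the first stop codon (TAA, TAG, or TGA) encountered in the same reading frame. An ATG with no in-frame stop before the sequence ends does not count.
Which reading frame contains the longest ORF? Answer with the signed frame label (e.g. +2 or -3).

+3

Reverse complement (5'→3'): CTATCCTACCCGTCGGCTCGATATACCATCGCTACGTCATCGCCATTGAATAGCCAAA
Frame +1: TTT GGC TAT TCA ATG GCG ATG ACG TAG CGA TGG TAT ATC GAG CCG ACG GGT AGG ATA — ATG at 13, stop TAG at 25 → 15 nt; ATG at 19, stop TAG at 25 → 9 nt.
Frame +2: TTG GCT ATT CAA TGG CGA TGA CGT AGC GAT GGT ATA TCG AGC CGA CGG GTA GGA TAG — no ATG→stop ORF.
Frame +3: TGG CTA TTC AAT GGC GAT GAC GTA GCG ATG GTA TAT CGA GCC GAC GGG TAG GAT — ATG at 30, stop TAG at 51 → 24 nt.
Frame -1: CTA TCC TAC CCG TCG GCT CGA TAT ACC ATC GCT ACG TCA TCG CCA TTG AAT AGC CAA — no ATG→stop ORF.
Frame -2: TAT CCT ACC CGT CGG CTC GAT ATA CCA TCG CTA CGT CAT CGC CAT TGA ATA GCC AAA — no ATG→stop ORF.
Frame -3: ATC CTA CCC GTC GGC TCG ATA TAC CAT CGC TAC GTC ATC GCC ATT GAA TAG CCA — no ATG→stop ORF.
Longest ORF is 24 nt in frame +3 (positions 30–53).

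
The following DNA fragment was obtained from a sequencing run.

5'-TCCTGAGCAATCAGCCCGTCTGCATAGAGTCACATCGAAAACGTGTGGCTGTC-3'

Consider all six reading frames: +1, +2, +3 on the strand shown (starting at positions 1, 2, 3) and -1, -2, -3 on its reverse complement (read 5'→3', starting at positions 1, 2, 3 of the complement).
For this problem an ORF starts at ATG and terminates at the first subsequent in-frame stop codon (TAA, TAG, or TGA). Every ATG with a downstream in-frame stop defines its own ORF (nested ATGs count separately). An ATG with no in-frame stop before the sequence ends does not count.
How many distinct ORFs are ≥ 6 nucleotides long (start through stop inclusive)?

2

Reverse complement (5'→3'): GACAGCCACACGTTTTCGATGTGACTCTATGCAGACGGGCTGATTGCTCAGGA
Frame +1: TCC TGA GCA ATC AGC CCG TCT GCA TAG AGT CAC ATC GAA AAC GTG TGG CTG — no ATG→stop ORF.
Frame +2: CCT GAG CAA TCA GCC CGT CTG CAT AGA GTC ACA TCG AAA ACG TGT GGC TGT — no ATG→stop ORF.
Frame +3: CTG AGC AAT CAG CCC GTC TGC ATA GAG TCA CAT CGA AAA CGT GTG GCT GTC — no ATG→stop ORF.
Frame -1: GAC AGC CAC ACG TTT TCG ATG TGA CTC TAT GCA GAC GGG CTG ATT GCT CAG — ATG at 19, stop TGA at 22 → 6 nt.
Frame -2: ACA GCC ACA CGT TTT CGA TGT GAC TCT ATG CAG ACG GGC TGA TTG CTC AGG — ATG at 29, stop TGA at 41 → 15 nt.
Frame -3: CAG CCA CAC GTT TTC GAT GTG ACT CTA TGC AGA CGG GCT GAT TGC TCA GGA — no ATG→stop ORF.
ORFs ≥ 6 nucleotides: frame -1 19–24 (6 nucleotides), frame -2 29–43 (15 nucleotides). Count = 2.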